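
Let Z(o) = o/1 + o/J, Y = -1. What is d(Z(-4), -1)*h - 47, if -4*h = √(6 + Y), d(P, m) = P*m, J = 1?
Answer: -47 - 2*√5 ≈ -51.472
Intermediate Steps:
Z(o) = 2*o (Z(o) = o/1 + o/1 = o*1 + o*1 = o + o = 2*o)
h = -√5/4 (h = -√(6 - 1)/4 = -√5/4 ≈ -0.55902)
d(Z(-4), -1)*h - 47 = ((2*(-4))*(-1))*(-√5/4) - 47 = (-8*(-1))*(-√5/4) - 47 = 8*(-√5/4) - 47 = -2*√5 - 47 = -47 - 2*√5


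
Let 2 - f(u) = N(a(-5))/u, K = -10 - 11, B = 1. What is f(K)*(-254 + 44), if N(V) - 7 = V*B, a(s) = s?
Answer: -440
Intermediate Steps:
K = -21
N(V) = 7 + V (N(V) = 7 + V*1 = 7 + V)
f(u) = 2 - 2/u (f(u) = 2 - (7 - 5)/u = 2 - 2/u)
f(K)*(-254 + 44) = (2 - 2/(-21))*(-254 + 44) = (2 - 2*(-1/21))*(-210) = (2 + 2/21)*(-210) = (44/21)*(-210) = -440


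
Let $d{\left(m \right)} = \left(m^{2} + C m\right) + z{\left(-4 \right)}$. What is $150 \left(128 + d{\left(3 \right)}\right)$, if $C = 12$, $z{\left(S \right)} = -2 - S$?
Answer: $26250$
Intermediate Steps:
$d{\left(m \right)} = 2 + m^{2} + 12 m$ ($d{\left(m \right)} = \left(m^{2} + 12 m\right) - -2 = \left(m^{2} + 12 m\right) + \left(-2 + 4\right) = \left(m^{2} + 12 m\right) + 2 = 2 + m^{2} + 12 m$)
$150 \left(128 + d{\left(3 \right)}\right) = 150 \left(128 + \left(2 + 3^{2} + 12 \cdot 3\right)\right) = 150 \left(128 + \left(2 + 9 + 36\right)\right) = 150 \left(128 + 47\right) = 150 \cdot 175 = 26250$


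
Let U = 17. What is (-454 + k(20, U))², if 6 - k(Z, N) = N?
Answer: 216225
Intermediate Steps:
k(Z, N) = 6 - N
(-454 + k(20, U))² = (-454 + (6 - 1*17))² = (-454 + (6 - 17))² = (-454 - 11)² = (-465)² = 216225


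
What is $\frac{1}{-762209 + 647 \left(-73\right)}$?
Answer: $- \frac{1}{809440} \approx -1.2354 \cdot 10^{-6}$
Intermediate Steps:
$\frac{1}{-762209 + 647 \left(-73\right)} = \frac{1}{-762209 - 47231} = \frac{1}{-809440} = - \frac{1}{809440}$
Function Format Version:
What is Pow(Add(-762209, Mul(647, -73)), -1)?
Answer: Rational(-1, 809440) ≈ -1.2354e-6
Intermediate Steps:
Pow(Add(-762209, Mul(647, -73)), -1) = Pow(Add(-762209, -47231), -1) = Pow(-809440, -1) = Rational(-1, 809440)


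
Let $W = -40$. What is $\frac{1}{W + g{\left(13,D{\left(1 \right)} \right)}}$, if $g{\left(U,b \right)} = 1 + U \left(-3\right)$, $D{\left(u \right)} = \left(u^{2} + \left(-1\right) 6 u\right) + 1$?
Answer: $- \frac{1}{78} \approx -0.012821$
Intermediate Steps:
$D{\left(u \right)} = 1 + u^{2} - 6 u$ ($D{\left(u \right)} = \left(u^{2} - 6 u\right) + 1 = 1 + u^{2} - 6 u$)
$g{\left(U,b \right)} = 1 - 3 U$
$\frac{1}{W + g{\left(13,D{\left(1 \right)} \right)}} = \frac{1}{-40 + \left(1 - 39\right)} = \frac{1}{-40 - 38} = \frac{1}{-78} = - \frac{1}{78}$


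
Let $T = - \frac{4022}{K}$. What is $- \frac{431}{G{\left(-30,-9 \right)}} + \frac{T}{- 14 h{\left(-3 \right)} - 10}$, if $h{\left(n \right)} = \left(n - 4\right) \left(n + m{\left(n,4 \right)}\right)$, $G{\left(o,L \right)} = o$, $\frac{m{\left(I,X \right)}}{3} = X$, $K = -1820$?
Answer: $\frac{6841349}{476112} \approx 14.369$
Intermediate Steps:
$m{\left(I,X \right)} = 3 X$
$h{\left(n \right)} = \left(-4 + n\right) \left(12 + n\right)$ ($h{\left(n \right)} = \left(n - 4\right) \left(n + 3 \cdot 4\right) = \left(-4 + n\right) \left(n + 12\right) = \left(-4 + n\right) \left(12 + n\right)$)
$T = \frac{2011}{910}$ ($T = - \frac{4022}{-1820} = \left(-4022\right) \left(- \frac{1}{1820}\right) = \frac{2011}{910} \approx 2.2099$)
$- \frac{431}{G{\left(-30,-9 \right)}} + \frac{T}{- 14 h{\left(-3 \right)} - 10} = - \frac{431}{-30} + \frac{2011}{910 \left(- 14 \left(-48 + \left(-3\right)^{2} + 8 \left(-3\right)\right) - 10\right)} = \left(-431\right) \left(- \frac{1}{30}\right) + \frac{2011}{910 \left(- 14 \left(-48 + 9 - 24\right) - 10\right)} = \frac{431}{30} + \frac{2011}{910 \left(\left(-14\right) \left(-63\right) - 10\right)} = \frac{431}{30} + \frac{2011}{910 \left(882 - 10\right)} = \frac{431}{30} + \frac{2011}{910 \cdot 872} = \frac{431}{30} + \frac{2011}{910} \cdot \frac{1}{872} = \frac{431}{30} + \frac{2011}{793520} = \frac{6841349}{476112}$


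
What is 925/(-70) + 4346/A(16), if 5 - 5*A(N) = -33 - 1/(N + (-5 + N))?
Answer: 8023945/14378 ≈ 558.07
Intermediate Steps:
A(N) = 38/5 + 1/(5*(-5 + 2*N)) (A(N) = 1 - (-33 - 1/(N + (-5 + N)))/5 = 1 - (-33 - 1/(-5 + 2*N))/5 = 1 + (33/5 + 1/(5*(-5 + 2*N))) = 38/5 + 1/(5*(-5 + 2*N)))
925/(-70) + 4346/A(16) = 925/(-70) + 4346/(((-189 + 76*16)/(5*(-5 + 2*16)))) = 925*(-1/70) + 4346/(((-189 + 1216)/(5*(-5 + 32)))) = -185/14 + 4346/(((1/5)*1027/27)) = -185/14 + 4346/(((1/5)*(1/27)*1027)) = -185/14 + 4346/(1027/135) = -185/14 + 4346*(135/1027) = -185/14 + 586710/1027 = 8023945/14378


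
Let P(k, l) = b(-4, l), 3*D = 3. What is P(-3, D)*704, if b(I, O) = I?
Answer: -2816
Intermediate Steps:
D = 1 (D = (⅓)*3 = 1)
P(k, l) = -4
P(-3, D)*704 = -4*704 = -2816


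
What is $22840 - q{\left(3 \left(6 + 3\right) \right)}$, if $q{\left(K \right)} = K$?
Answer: $22813$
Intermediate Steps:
$22840 - q{\left(3 \left(6 + 3\right) \right)} = 22840 - 3 \left(6 + 3\right) = 22840 - 3 \cdot 9 = 22840 - 27 = 22813$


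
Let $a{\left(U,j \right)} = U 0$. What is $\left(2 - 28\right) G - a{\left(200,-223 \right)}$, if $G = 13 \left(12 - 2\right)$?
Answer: $-3380$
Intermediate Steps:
$a{\left(U,j \right)} = 0$
$G = 130$ ($G = 13 \cdot 10 = 130$)
$\left(2 - 28\right) G - a{\left(200,-223 \right)} = \left(2 - 28\right) 130 - 0 = \left(2 - 28\right) 130 + 0 = \left(-26\right) 130 + 0 = -3380 + 0 = -3380$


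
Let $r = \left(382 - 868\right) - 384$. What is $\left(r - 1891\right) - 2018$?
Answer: $-4779$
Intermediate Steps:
$r = -870$ ($r = -486 - 384 = -870$)
$\left(r - 1891\right) - 2018 = \left(-870 - 1891\right) - 2018 = -2761 - 2018 = -4779$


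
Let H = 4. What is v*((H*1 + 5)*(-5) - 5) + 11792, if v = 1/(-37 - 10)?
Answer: 554274/47 ≈ 11793.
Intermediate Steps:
v = -1/47 (v = 1/(-47) = -1/47 ≈ -0.021277)
v*((H*1 + 5)*(-5) - 5) + 11792 = -((4*1 + 5)*(-5) - 5)/47 + 11792 = -((4 + 5)*(-5) - 5)/47 + 11792 = -(9*(-5) - 5)/47 + 11792 = -(-45 - 5)/47 + 11792 = -1/47*(-50) + 11792 = 50/47 + 11792 = 554274/47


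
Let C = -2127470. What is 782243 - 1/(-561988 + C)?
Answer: 2103809694295/2689458 ≈ 7.8224e+5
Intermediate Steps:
782243 - 1/(-561988 + C) = 782243 - 1/(-561988 - 2127470) = 782243 - 1/(-2689458) = 782243 - 1*(-1/2689458) = 782243 + 1/2689458 = 2103809694295/2689458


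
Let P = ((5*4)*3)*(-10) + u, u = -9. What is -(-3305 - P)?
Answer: 2696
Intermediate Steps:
P = -609 (P = ((5*4)*3)*(-10) - 9 = (20*3)*(-10) - 9 = 60*(-10) - 9 = -600 - 9 = -609)
-(-3305 - P) = -(-3305 - 1*(-609)) = -(-3305 + 609) = -1*(-2696) = 2696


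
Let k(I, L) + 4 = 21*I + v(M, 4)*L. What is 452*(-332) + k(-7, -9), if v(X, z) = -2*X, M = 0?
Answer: -150215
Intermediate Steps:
k(I, L) = -4 + 21*I (k(I, L) = -4 + (21*I + (-2*0)*L) = -4 + (21*I + 0*L) = -4 + (21*I + 0) = -4 + 21*I)
452*(-332) + k(-7, -9) = 452*(-332) + (-4 + 21*(-7)) = -150064 + (-4 - 147) = -150064 - 151 = -150215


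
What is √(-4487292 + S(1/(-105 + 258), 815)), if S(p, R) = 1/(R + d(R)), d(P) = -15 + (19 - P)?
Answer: I*√17949167/2 ≈ 2118.3*I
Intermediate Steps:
d(P) = 4 - P
S(p, R) = ¼ (S(p, R) = 1/(R + (4 - R)) = 1/4 = ¼)
√(-4487292 + S(1/(-105 + 258), 815)) = √(-4487292 + ¼) = √(-17949167/4) = I*√17949167/2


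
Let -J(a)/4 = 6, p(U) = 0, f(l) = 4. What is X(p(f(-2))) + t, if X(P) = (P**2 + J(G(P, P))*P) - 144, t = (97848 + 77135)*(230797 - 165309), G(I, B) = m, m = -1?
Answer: 11459286560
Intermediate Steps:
G(I, B) = -1
J(a) = -24 (J(a) = -4*6 = -24)
t = 11459286704 (t = 174983*65488 = 11459286704)
X(P) = -144 + P**2 - 24*P (X(P) = (P**2 - 24*P) - 144 = -144 + P**2 - 24*P)
X(p(f(-2))) + t = (-144 + 0**2 - 24*0) + 11459286704 = (-144 + 0 + 0) + 11459286704 = -144 + 11459286704 = 11459286560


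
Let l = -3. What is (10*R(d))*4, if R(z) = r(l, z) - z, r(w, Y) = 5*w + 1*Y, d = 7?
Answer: -600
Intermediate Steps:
r(w, Y) = Y + 5*w (r(w, Y) = 5*w + Y = Y + 5*w)
R(z) = -15 (R(z) = (z + 5*(-3)) - z = (z - 15) - z = (-15 + z) - z = -15)
(10*R(d))*4 = (10*(-15))*4 = -150*4 = -600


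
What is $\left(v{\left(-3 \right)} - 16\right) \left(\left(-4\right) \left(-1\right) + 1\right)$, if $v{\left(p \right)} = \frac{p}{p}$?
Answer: $-75$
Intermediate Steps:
$v{\left(p \right)} = 1$
$\left(v{\left(-3 \right)} - 16\right) \left(\left(-4\right) \left(-1\right) + 1\right) = \left(1 - 16\right) \left(\left(-4\right) \left(-1\right) + 1\right) = - 15 \left(4 + 1\right) = \left(-15\right) 5 = -75$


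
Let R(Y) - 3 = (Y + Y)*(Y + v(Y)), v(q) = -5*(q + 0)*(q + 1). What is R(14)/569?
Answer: -29005/569 ≈ -50.975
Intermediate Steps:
v(q) = -5*q*(1 + q)
R(Y) = 3 + 2*Y*(Y - 5*Y*(1 + Y)) (R(Y) = 3 + (Y + Y)*(Y - 5*Y*(1 + Y)) = 3 + (2*Y)*(Y - 5*Y*(1 + Y)) = 3 + 2*Y*(Y - 5*Y*(1 + Y)))
R(14)/569 = (3 - 10*14³ - 8*14²)/569 = (3 - 10*2744 - 8*196)*(1/569) = (3 - 27440 - 1568)*(1/569) = -29005*1/569 = -29005/569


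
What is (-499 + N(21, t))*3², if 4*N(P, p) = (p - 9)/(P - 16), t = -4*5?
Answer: -90081/20 ≈ -4504.0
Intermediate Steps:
t = -20
N(P, p) = (-9 + p)/(4*(-16 + P)) (N(P, p) = ((p - 9)/(P - 16))/4 = ((-9 + p)/(-16 + P))/4 = (-9 + p)/(4*(-16 + P)))
(-499 + N(21, t))*3² = (-499 + (-9 - 20)/(4*(-16 + 21)))*3² = (-499 + (¼)*(-29)/5)*9 = (-499 + (¼)*(⅕)*(-29))*9 = (-499 - 29/20)*9 = -10009/20*9 = -90081/20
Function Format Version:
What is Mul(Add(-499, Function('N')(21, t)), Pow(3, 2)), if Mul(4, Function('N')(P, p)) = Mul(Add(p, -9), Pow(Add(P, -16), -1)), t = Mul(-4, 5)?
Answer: Rational(-90081, 20) ≈ -4504.0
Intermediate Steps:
t = -20
Function('N')(P, p) = Mul(Rational(1, 4), Pow(Add(-16, P), -1), Add(-9, p)) (Function('N')(P, p) = Mul(Rational(1, 4), Mul(Add(p, -9), Pow(Add(P, -16), -1))) = Mul(Rational(1, 4), Mul(Add(-9, p), Pow(Add(-16, P), -1))) = Mul(Rational(1, 4), Mul(Pow(Add(-16, P), -1), Add(-9, p))) = Mul(Rational(1, 4), Pow(Add(-16, P), -1), Add(-9, p)))
Mul(Add(-499, Function('N')(21, t)), Pow(3, 2)) = Mul(Add(-499, Mul(Rational(1, 4), Pow(Add(-16, 21), -1), Add(-9, -20))), Pow(3, 2)) = Mul(Add(-499, Mul(Rational(1, 4), Pow(5, -1), -29)), 9) = Mul(Add(-499, Mul(Rational(1, 4), Rational(1, 5), -29)), 9) = Mul(Add(-499, Rational(-29, 20)), 9) = Mul(Rational(-10009, 20), 9) = Rational(-90081, 20)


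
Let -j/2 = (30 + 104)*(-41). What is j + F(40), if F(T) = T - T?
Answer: 10988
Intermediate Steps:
F(T) = 0
j = 10988 (j = -2*(30 + 104)*(-41) = -268*(-41) = -2*(-5494) = 10988)
j + F(40) = 10988 + 0 = 10988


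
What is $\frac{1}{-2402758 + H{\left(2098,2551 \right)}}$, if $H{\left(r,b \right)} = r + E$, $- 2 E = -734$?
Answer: $- \frac{1}{2400293} \approx -4.1662 \cdot 10^{-7}$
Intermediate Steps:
$E = 367$ ($E = \left(- \frac{1}{2}\right) \left(-734\right) = 367$)
$H{\left(r,b \right)} = 367 + r$ ($H{\left(r,b \right)} = r + 367 = 367 + r$)
$\frac{1}{-2402758 + H{\left(2098,2551 \right)}} = \frac{1}{-2402758 + \left(367 + 2098\right)} = \frac{1}{-2402758 + 2465} = \frac{1}{-2400293} = - \frac{1}{2400293}$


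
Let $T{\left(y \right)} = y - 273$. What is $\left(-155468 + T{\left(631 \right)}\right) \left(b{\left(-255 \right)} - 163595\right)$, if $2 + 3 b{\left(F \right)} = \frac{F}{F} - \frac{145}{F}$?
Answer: $\frac{3882412141270}{153} \approx 2.5375 \cdot 10^{10}$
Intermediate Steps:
$b{\left(F \right)} = - \frac{1}{3} - \frac{145}{3 F}$ ($b{\left(F \right)} = - \frac{2}{3} + \frac{\frac{F}{F} - \frac{145}{F}}{3} = - \frac{2}{3} + \frac{1 - \frac{145}{F}}{3} = - \frac{2}{3} + \left(\frac{1}{3} - \frac{145}{3 F}\right) = - \frac{1}{3} - \frac{145}{3 F}$)
$T{\left(y \right)} = -273 + y$
$\left(-155468 + T{\left(631 \right)}\right) \left(b{\left(-255 \right)} - 163595\right) = \left(-155468 + \left(-273 + 631\right)\right) \left(\frac{-145 - -255}{3 \left(-255\right)} - 163595\right) = \left(-155468 + 358\right) \left(\frac{1}{3} \left(- \frac{1}{255}\right) \left(-145 + 255\right) - 163595\right) = - 155110 \left(\frac{1}{3} \left(- \frac{1}{255}\right) 110 - 163595\right) = - 155110 \left(- \frac{22}{153} - 163595\right) = \left(-155110\right) \left(- \frac{25030057}{153}\right) = \frac{3882412141270}{153}$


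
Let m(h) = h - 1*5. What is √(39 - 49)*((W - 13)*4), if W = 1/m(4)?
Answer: -56*I*√10 ≈ -177.09*I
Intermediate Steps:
m(h) = -5 + h (m(h) = h - 5 = -5 + h)
W = -1 (W = 1/(-5 + 4) = 1/(-1) = -1)
√(39 - 49)*((W - 13)*4) = √(39 - 49)*((-1 - 13)*4) = √(-10)*(-14*4) = (I*√10)*(-56) = -56*I*√10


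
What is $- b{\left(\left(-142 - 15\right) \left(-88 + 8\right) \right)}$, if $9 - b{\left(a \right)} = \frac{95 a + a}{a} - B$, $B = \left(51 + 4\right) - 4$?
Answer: $36$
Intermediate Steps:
$B = 51$ ($B = 55 - 4 = 51$)
$b{\left(a \right)} = -36$ ($b{\left(a \right)} = 9 - \left(\frac{95 a + a}{a} - 51\right) = 9 - \left(\frac{96 a}{a} - 51\right) = 9 - \left(96 - 51\right) = 9 - 45 = -36$)
$- b{\left(\left(-142 - 15\right) \left(-88 + 8\right) \right)} = \left(-1\right) \left(-36\right) = 36$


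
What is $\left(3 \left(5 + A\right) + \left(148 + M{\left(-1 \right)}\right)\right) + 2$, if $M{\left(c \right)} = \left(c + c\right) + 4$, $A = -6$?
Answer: $149$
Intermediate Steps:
$M{\left(c \right)} = 4 + 2 c$ ($M{\left(c \right)} = 2 c + 4 = 4 + 2 c$)
$\left(3 \left(5 + A\right) + \left(148 + M{\left(-1 \right)}\right)\right) + 2 = \left(3 \left(5 - 6\right) + \left(148 + \left(4 + 2 \left(-1\right)\right)\right)\right) + 2 = \left(3 \left(-1\right) + \left(148 + \left(4 - 2\right)\right)\right) + 2 = \left(-3 + \left(148 + 2\right)\right) + 2 = \left(-3 + 150\right) + 2 = 147 + 2 = 149$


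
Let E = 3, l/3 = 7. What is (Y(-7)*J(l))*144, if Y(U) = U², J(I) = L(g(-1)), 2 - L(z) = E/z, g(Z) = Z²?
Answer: -7056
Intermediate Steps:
l = 21 (l = 3*7 = 21)
L(z) = 2 - 3/z
J(I) = -1 (J(I) = 2 - 3/((-1)²) = 2 - 3/1 = 2 - 3*1 = 2 - 3 = -1)
(Y(-7)*J(l))*144 = ((-7)²*(-1))*144 = (49*(-1))*144 = -49*144 = -7056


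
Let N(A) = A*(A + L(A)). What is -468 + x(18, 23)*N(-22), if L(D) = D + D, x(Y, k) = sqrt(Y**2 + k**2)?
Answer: -468 + 1452*sqrt(853) ≈ 41939.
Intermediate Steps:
L(D) = 2*D
N(A) = 3*A**2 (N(A) = A*(A + 2*A) = A*(3*A) = 3*A**2)
-468 + x(18, 23)*N(-22) = -468 + sqrt(18**2 + 23**2)*(3*(-22)**2) = -468 + sqrt(324 + 529)*(3*484) = -468 + sqrt(853)*1452 = -468 + 1452*sqrt(853)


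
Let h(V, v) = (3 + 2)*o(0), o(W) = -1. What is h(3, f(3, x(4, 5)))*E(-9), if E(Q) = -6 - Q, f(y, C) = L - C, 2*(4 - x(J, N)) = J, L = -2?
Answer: -15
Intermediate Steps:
x(J, N) = 4 - J/2
f(y, C) = -2 - C
h(V, v) = -5 (h(V, v) = (3 + 2)*(-1) = 5*(-1) = -5)
h(3, f(3, x(4, 5)))*E(-9) = -5*(-6 - 1*(-9)) = -5*(-6 + 9) = -5*3 = -15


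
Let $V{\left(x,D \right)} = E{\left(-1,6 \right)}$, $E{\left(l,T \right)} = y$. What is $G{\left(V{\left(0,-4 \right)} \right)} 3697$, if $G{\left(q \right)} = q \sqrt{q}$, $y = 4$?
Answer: $29576$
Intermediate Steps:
$E{\left(l,T \right)} = 4$
$V{\left(x,D \right)} = 4$
$G{\left(q \right)} = q^{\frac{3}{2}}$
$G{\left(V{\left(0,-4 \right)} \right)} 3697 = 4^{\frac{3}{2}} \cdot 3697 = 8 \cdot 3697 = 29576$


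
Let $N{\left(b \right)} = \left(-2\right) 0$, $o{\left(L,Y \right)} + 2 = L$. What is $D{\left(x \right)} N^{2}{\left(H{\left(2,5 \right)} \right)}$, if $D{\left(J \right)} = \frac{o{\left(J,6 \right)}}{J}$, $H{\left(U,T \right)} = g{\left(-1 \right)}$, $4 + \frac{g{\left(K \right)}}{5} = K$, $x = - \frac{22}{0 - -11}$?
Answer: $0$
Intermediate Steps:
$x = -2$ ($x = - \frac{22}{0 + 11} = - \frac{22}{11} = \left(-22\right) \frac{1}{11} = -2$)
$g{\left(K \right)} = -20 + 5 K$
$o{\left(L,Y \right)} = -2 + L$
$H{\left(U,T \right)} = -25$ ($H{\left(U,T \right)} = -20 + 5 \left(-1\right) = -20 - 5 = -25$)
$D{\left(J \right)} = \frac{-2 + J}{J}$
$N{\left(b \right)} = 0$
$D{\left(x \right)} N^{2}{\left(H{\left(2,5 \right)} \right)} = \frac{-2 - 2}{-2} \cdot 0^{2} = \left(- \frac{1}{2}\right) \left(-4\right) 0 = 2 \cdot 0 = 0$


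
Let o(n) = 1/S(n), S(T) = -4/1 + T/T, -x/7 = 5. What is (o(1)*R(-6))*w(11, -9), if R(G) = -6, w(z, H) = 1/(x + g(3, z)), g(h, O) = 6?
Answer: -2/29 ≈ -0.068966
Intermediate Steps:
x = -35 (x = -7*5 = -35)
w(z, H) = -1/29 (w(z, H) = 1/(-35 + 6) = 1/(-29) = -1/29)
S(T) = -3 (S(T) = -4*1 + 1 = -4 + 1 = -3)
o(n) = -⅓ (o(n) = 1/(-3) = -⅓)
(o(1)*R(-6))*w(11, -9) = -⅓*(-6)*(-1/29) = 2*(-1/29) = -2/29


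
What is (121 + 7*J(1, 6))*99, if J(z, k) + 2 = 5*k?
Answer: 31383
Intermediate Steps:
J(z, k) = -2 + 5*k
(121 + 7*J(1, 6))*99 = (121 + 7*(-2 + 5*6))*99 = (121 + 7*(-2 + 30))*99 = (121 + 7*28)*99 = (121 + 196)*99 = 317*99 = 31383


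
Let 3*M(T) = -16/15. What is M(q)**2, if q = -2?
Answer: 256/2025 ≈ 0.12642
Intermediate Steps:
M(T) = -16/45 (M(T) = (-16/15)/3 = (-16*1/15)/3 = (1/3)*(-16/15) = -16/45)
M(q)**2 = (-16/45)**2 = 256/2025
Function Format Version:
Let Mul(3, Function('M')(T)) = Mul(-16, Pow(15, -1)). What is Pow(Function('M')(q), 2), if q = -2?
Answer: Rational(256, 2025) ≈ 0.12642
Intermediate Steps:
Function('M')(T) = Rational(-16, 45) (Function('M')(T) = Mul(Rational(1, 3), Mul(-16, Pow(15, -1))) = Mul(Rational(1, 3), Mul(-16, Rational(1, 15))) = Mul(Rational(1, 3), Rational(-16, 15)) = Rational(-16, 45))
Pow(Function('M')(q), 2) = Pow(Rational(-16, 45), 2) = Rational(256, 2025)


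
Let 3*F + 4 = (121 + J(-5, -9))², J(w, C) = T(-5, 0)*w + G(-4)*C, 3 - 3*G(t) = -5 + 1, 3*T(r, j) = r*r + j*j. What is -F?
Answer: -30589/27 ≈ -1132.9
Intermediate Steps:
T(r, j) = j²/3 + r²/3 (T(r, j) = (r*r + j*j)/3 = (r² + j²)/3 = (j² + r²)/3 = j²/3 + r²/3)
G(t) = 7/3 (G(t) = 1 - (-5 + 1)/3 = 1 - ⅓*(-4) = 1 + 4/3 = 7/3)
J(w, C) = 7*C/3 + 25*w/3 (J(w, C) = ((⅓)*0² + (⅓)*(-5)²)*w + 7*C/3 = ((⅓)*0 + (⅓)*25)*w + 7*C/3 = (0 + 25/3)*w + 7*C/3 = 25*w/3 + 7*C/3 = 7*C/3 + 25*w/3)
F = 30589/27 (F = -4/3 + (121 + ((7/3)*(-9) + (25/3)*(-5)))²/3 = -4/3 + (121 + (-21 - 125/3))²/3 = -4/3 + (121 - 188/3)²/3 = -4/3 + (175/3)²/3 = -4/3 + (⅓)*(30625/9) = -4/3 + 30625/27 = 30589/27 ≈ 1132.9)
-F = -1*30589/27 = -30589/27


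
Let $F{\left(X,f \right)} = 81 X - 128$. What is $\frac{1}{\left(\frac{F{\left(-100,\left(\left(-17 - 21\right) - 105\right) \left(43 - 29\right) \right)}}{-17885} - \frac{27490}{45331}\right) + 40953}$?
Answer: $\frac{810744935}{33202318647873} \approx 2.4418 \cdot 10^{-5}$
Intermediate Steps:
$F{\left(X,f \right)} = -128 + 81 X$
$\frac{1}{\left(\frac{F{\left(-100,\left(\left(-17 - 21\right) - 105\right) \left(43 - 29\right) \right)}}{-17885} - \frac{27490}{45331}\right) + 40953} = \frac{1}{\left(\frac{-128 + 81 \left(-100\right)}{-17885} - \frac{27490}{45331}\right) + 40953} = \frac{1}{\left(\left(-128 - 8100\right) \left(- \frac{1}{17885}\right) - \frac{27490}{45331}\right) + 40953} = \frac{1}{\left(\left(-8228\right) \left(- \frac{1}{17885}\right) - \frac{27490}{45331}\right) + 40953} = \frac{1}{\left(\frac{8228}{17885} - \frac{27490}{45331}\right) + 40953} = \frac{1}{- \frac{118675182}{810744935} + 40953} = \frac{1}{\frac{33202318647873}{810744935}} = \frac{810744935}{33202318647873}$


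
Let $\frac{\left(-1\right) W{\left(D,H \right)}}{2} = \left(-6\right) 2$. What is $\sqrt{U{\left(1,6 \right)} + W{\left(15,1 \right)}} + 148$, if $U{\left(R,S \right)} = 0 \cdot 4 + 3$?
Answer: $148 + 3 \sqrt{3} \approx 153.2$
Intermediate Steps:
$U{\left(R,S \right)} = 3$ ($U{\left(R,S \right)} = 0 + 3 = 3$)
$W{\left(D,H \right)} = 24$ ($W{\left(D,H \right)} = - 2 \left(\left(-6\right) 2\right) = \left(-2\right) \left(-12\right) = 24$)
$\sqrt{U{\left(1,6 \right)} + W{\left(15,1 \right)}} + 148 = \sqrt{3 + 24} + 148 = \sqrt{27} + 148 = 3 \sqrt{3} + 148 = 148 + 3 \sqrt{3}$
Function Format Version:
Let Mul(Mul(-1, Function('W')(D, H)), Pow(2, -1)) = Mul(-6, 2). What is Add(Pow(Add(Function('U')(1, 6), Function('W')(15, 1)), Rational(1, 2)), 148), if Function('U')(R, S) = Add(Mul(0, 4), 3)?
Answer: Add(148, Mul(3, Pow(3, Rational(1, 2)))) ≈ 153.20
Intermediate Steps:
Function('U')(R, S) = 3 (Function('U')(R, S) = Add(0, 3) = 3)
Function('W')(D, H) = 24 (Function('W')(D, H) = Mul(-2, Mul(-6, 2)) = Mul(-2, -12) = 24)
Add(Pow(Add(Function('U')(1, 6), Function('W')(15, 1)), Rational(1, 2)), 148) = Add(Pow(Add(3, 24), Rational(1, 2)), 148) = Add(Pow(27, Rational(1, 2)), 148) = Add(Mul(3, Pow(3, Rational(1, 2))), 148) = Add(148, Mul(3, Pow(3, Rational(1, 2))))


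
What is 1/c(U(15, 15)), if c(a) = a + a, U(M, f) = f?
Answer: 1/30 ≈ 0.033333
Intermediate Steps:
c(a) = 2*a
1/c(U(15, 15)) = 1/(2*15) = 1/30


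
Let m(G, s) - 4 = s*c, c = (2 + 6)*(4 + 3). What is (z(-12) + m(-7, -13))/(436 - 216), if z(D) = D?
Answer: -184/55 ≈ -3.3455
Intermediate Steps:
c = 56 (c = 8*7 = 56)
m(G, s) = 4 + 56*s (m(G, s) = 4 + s*56 = 4 + 56*s)
(z(-12) + m(-7, -13))/(436 - 216) = (-12 + (4 + 56*(-13)))/(436 - 216) = (-12 + (4 - 728))/220 = (-12 - 724)*(1/220) = -736*1/220 = -184/55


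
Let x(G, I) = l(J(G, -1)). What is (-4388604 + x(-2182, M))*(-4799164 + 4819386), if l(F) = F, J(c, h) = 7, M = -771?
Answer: -88746208534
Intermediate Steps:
x(G, I) = 7
(-4388604 + x(-2182, M))*(-4799164 + 4819386) = (-4388604 + 7)*(-4799164 + 4819386) = -4388597*20222 = -88746208534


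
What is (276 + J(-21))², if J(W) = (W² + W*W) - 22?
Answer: 1290496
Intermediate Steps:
J(W) = -22 + 2*W² (J(W) = (W² + W²) - 22 = 2*W² - 22 = -22 + 2*W²)
(276 + J(-21))² = (276 + (-22 + 2*(-21)²))² = (276 + (-22 + 2*441))² = (276 + (-22 + 882))² = (276 + 860)² = 1136² = 1290496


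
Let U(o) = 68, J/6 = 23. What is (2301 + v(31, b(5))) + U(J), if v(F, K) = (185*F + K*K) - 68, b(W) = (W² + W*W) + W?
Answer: 11061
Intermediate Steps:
b(W) = W + 2*W² (b(W) = (W² + W²) + W = 2*W² + W = W + 2*W²)
J = 138 (J = 6*23 = 138)
v(F, K) = -68 + K² + 185*F (v(F, K) = (185*F + K²) - 68 = (K² + 185*F) - 68 = -68 + K² + 185*F)
(2301 + v(31, b(5))) + U(J) = (2301 + (-68 + (5*(1 + 2*5))² + 185*31)) + 68 = (2301 + (-68 + (5*(1 + 10))² + 5735)) + 68 = (2301 + (-68 + (5*11)² + 5735)) + 68 = (2301 + (-68 + 55² + 5735)) + 68 = (2301 + (-68 + 3025 + 5735)) + 68 = (2301 + 8692) + 68 = 10993 + 68 = 11061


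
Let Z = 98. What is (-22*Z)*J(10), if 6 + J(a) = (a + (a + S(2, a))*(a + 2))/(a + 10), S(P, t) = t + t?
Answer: -26950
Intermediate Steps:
S(P, t) = 2*t
J(a) = -6 + (a + 3*a*(2 + a))/(10 + a) (J(a) = -6 + (a + (a + 2*a)*(a + 2))/(a + 10) = -6 + (a + (3*a)*(2 + a))/(10 + a) = -6 + (a + 3*a*(2 + a))/(10 + a))
(-22*Z)*J(10) = (-22*98)*((-60 + 10 + 3*10**2)/(10 + 10)) = -2156*(-60 + 10 + 3*100)/20 = -539*(-60 + 10 + 300)/5 = -539*250/5 = -2156*25/2 = -26950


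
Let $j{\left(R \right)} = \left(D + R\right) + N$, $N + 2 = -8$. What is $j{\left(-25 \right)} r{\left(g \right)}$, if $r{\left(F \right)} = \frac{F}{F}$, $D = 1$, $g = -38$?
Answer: $-34$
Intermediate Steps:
$N = -10$ ($N = -2 - 8 = -10$)
$r{\left(F \right)} = 1$
$j{\left(R \right)} = -9 + R$ ($j{\left(R \right)} = \left(1 + R\right) - 10 = -9 + R$)
$j{\left(-25 \right)} r{\left(g \right)} = \left(-9 - 25\right) 1 = \left(-34\right) 1 = -34$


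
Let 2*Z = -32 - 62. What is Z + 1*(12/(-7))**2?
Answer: -2159/49 ≈ -44.061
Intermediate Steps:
Z = -47 (Z = (-32 - 62)/2 = (1/2)*(-94) = -47)
Z + 1*(12/(-7))**2 = -47 + 1*(12/(-7))**2 = -47 + 1*(12*(-1/7))**2 = -47 + 1*(-12/7)**2 = -47 + 1*(144/49) = -47 + 144/49 = -2159/49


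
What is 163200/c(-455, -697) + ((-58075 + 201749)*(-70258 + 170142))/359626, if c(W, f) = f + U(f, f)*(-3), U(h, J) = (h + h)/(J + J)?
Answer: 49934113540/1258691 ≈ 39671.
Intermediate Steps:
U(h, J) = h/J (U(h, J) = (2*h)/((2*J)) = (2*h)*(1/(2*J)) = h/J)
c(W, f) = -3 + f (c(W, f) = f + (f/f)*(-3) = f + 1*(-3) = f - 3 = -3 + f)
163200/c(-455, -697) + ((-58075 + 201749)*(-70258 + 170142))/359626 = 163200/(-3 - 697) + ((-58075 + 201749)*(-70258 + 170142))/359626 = 163200/(-700) + (143674*99884)*(1/359626) = 163200*(-1/700) + 14350733816*(1/359626) = -1632/7 + 7175366908/179813 = 49934113540/1258691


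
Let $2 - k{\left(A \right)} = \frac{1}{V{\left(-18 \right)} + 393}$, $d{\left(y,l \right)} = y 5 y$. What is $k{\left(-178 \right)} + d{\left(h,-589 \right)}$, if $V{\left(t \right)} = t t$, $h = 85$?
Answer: $\frac{25903058}{717} \approx 36127.0$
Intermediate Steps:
$V{\left(t \right)} = t^{2}$
$d{\left(y,l \right)} = 5 y^{2}$ ($d{\left(y,l \right)} = 5 y y = 5 y^{2}$)
$k{\left(A \right)} = \frac{1433}{717}$ ($k{\left(A \right)} = 2 - \frac{1}{\left(-18\right)^{2} + 393} = 2 - \frac{1}{324 + 393} = 2 - \frac{1}{717} = \frac{1433}{717}$)
$k{\left(-178 \right)} + d{\left(h,-589 \right)} = \frac{1433}{717} + 5 \cdot 85^{2} = \frac{1433}{717} + 5 \cdot 7225 = \frac{1433}{717} + 36125 = \frac{25903058}{717}$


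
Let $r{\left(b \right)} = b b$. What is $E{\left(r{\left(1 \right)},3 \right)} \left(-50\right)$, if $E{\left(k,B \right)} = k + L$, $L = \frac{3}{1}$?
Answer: $-200$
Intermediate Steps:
$r{\left(b \right)} = b^{2}$
$L = 3$ ($L = 3 \cdot 1 = 3$)
$E{\left(k,B \right)} = 3 + k$ ($E{\left(k,B \right)} = k + 3 = 3 + k$)
$E{\left(r{\left(1 \right)},3 \right)} \left(-50\right) = \left(3 + 1^{2}\right) \left(-50\right) = \left(3 + 1\right) \left(-50\right) = 4 \left(-50\right) = -200$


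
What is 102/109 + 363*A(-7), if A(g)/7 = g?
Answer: -1938681/109 ≈ -17786.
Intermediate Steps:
A(g) = 7*g
102/109 + 363*A(-7) = 102/109 + 363*(7*(-7)) = 102*(1/109) + 363*(-49) = 102/109 - 17787 = -1938681/109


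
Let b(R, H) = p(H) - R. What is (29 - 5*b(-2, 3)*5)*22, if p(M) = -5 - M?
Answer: 3938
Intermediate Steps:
b(R, H) = -5 - H - R (b(R, H) = (-5 - H) - R = -5 - H - R)
(29 - 5*b(-2, 3)*5)*22 = (29 - 5*(-5 - 1*3 - 1*(-2))*5)*22 = (29 - 5*(-5 - 3 + 2)*5)*22 = (29 - 5*(-6)*5)*22 = (29 + 30*5)*22 = (29 + 150)*22 = 179*22 = 3938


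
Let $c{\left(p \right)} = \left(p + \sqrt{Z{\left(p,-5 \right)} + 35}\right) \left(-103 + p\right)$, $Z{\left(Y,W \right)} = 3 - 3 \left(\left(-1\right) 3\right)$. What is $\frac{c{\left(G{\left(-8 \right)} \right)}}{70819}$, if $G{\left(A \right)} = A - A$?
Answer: $- \frac{103 \sqrt{47}}{70819} \approx -0.0099709$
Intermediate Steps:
$G{\left(A \right)} = 0$
$Z{\left(Y,W \right)} = 12$ ($Z{\left(Y,W \right)} = 3 - -9 = 3 + 9 = 12$)
$c{\left(p \right)} = \left(-103 + p\right) \left(p + \sqrt{47}\right)$ ($c{\left(p \right)} = \left(p + \sqrt{12 + 35}\right) \left(-103 + p\right) = \left(p + \sqrt{47}\right) \left(-103 + p\right) = \left(-103 + p\right) \left(p + \sqrt{47}\right)$)
$\frac{c{\left(G{\left(-8 \right)} \right)}}{70819} = \frac{0^{2} - 0 - 103 \sqrt{47} + 0 \sqrt{47}}{70819} = \left(0 + 0 - 103 \sqrt{47} + 0\right) \frac{1}{70819} = - 103 \sqrt{47} \cdot \frac{1}{70819} = - \frac{103 \sqrt{47}}{70819}$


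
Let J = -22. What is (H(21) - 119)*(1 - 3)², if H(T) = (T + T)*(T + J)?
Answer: -644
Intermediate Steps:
H(T) = 2*T*(-22 + T) (H(T) = (T + T)*(T - 22) = (2*T)*(-22 + T) = 2*T*(-22 + T))
(H(21) - 119)*(1 - 3)² = (2*21*(-22 + 21) - 119)*(1 - 3)² = (2*21*(-1) - 119)*(-2)² = (-42 - 119)*4 = -161*4 = -644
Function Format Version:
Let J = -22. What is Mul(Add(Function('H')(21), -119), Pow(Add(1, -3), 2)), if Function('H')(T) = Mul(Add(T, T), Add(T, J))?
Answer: -644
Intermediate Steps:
Function('H')(T) = Mul(2, T, Add(-22, T)) (Function('H')(T) = Mul(Add(T, T), Add(T, -22)) = Mul(Mul(2, T), Add(-22, T)) = Mul(2, T, Add(-22, T)))
Mul(Add(Function('H')(21), -119), Pow(Add(1, -3), 2)) = Mul(Add(Mul(2, 21, Add(-22, 21)), -119), Pow(Add(1, -3), 2)) = Mul(Add(Mul(2, 21, -1), -119), Pow(-2, 2)) = Mul(Add(-42, -119), 4) = Mul(-161, 4) = -644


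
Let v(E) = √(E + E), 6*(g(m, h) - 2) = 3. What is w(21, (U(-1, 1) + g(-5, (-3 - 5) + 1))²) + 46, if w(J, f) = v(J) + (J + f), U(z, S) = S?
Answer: 317/4 + √42 ≈ 85.731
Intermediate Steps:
g(m, h) = 5/2 (g(m, h) = 2 + (⅙)*3 = 2 + ½ = 5/2)
v(E) = √2*√E (v(E) = √(2*E) = √2*√E)
w(J, f) = J + f + √2*√J (w(J, f) = √2*√J + (J + f) = J + f + √2*√J)
w(21, (U(-1, 1) + g(-5, (-3 - 5) + 1))²) + 46 = (21 + (1 + 5/2)² + √2*√21) + 46 = (21 + (7/2)² + √42) + 46 = (21 + 49/4 + √42) + 46 = (133/4 + √42) + 46 = 317/4 + √42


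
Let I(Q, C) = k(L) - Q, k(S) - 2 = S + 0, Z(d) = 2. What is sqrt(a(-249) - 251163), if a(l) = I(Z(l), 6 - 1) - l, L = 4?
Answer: I*sqrt(250910) ≈ 500.91*I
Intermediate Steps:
k(S) = 2 + S (k(S) = 2 + (S + 0) = 2 + S)
I(Q, C) = 6 - Q (I(Q, C) = (2 + 4) - Q = 6 - Q)
a(l) = 4 - l (a(l) = (6 - 1*2) - l = (6 - 2) - l = 4 - l)
sqrt(a(-249) - 251163) = sqrt((4 - 1*(-249)) - 251163) = sqrt((4 + 249) - 251163) = sqrt(253 - 251163) = sqrt(-250910) = I*sqrt(250910)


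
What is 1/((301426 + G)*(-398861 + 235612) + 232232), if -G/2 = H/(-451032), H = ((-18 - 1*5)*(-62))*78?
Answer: -18793/924753566158687 ≈ -2.0322e-11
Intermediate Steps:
H = 111228 (H = ((-18 - 5)*(-62))*78 = -23*(-62)*78 = 1426*78 = 111228)
G = 9269/18793 (G = -222456/(-451032) = -222456*(-1)/451032 = -2*(-9269/37586) = 9269/18793 ≈ 0.49322)
1/((301426 + G)*(-398861 + 235612) + 232232) = 1/((301426 + 9269/18793)*(-398861 + 235612) + 232232) = 1/((5664708087/18793)*(-163249) + 232232) = 1/(-924757930494663/18793 + 232232) = 1/(-924753566158687/18793) = -18793/924753566158687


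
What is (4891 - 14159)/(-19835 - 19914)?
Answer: 9268/39749 ≈ 0.23316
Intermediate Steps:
(4891 - 14159)/(-19835 - 19914) = -9268/(-39749) = -9268*(-1/39749) = 9268/39749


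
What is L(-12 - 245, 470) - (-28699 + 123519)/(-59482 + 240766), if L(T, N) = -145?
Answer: -6595250/45321 ≈ -145.52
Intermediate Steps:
L(-12 - 245, 470) - (-28699 + 123519)/(-59482 + 240766) = -145 - (-28699 + 123519)/(-59482 + 240766) = -145 - 94820/181284 = -145 - 1*23705/45321 = -145 - 23705/45321 = -6595250/45321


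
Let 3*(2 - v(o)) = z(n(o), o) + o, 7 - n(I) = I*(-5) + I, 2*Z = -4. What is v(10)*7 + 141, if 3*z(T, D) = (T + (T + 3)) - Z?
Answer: 164/3 ≈ 54.667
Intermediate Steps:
Z = -2 (Z = (½)*(-4) = -2)
n(I) = 7 + 4*I (n(I) = 7 - (I*(-5) + I) = 7 - (-5*I + I) = 7 - (-4)*I = 7 + 4*I)
z(T, D) = 5/3 + 2*T/3 (z(T, D) = ((T + (T + 3)) - 1*(-2))/3 = ((T + (3 + T)) + 2)/3 = ((3 + 2*T) + 2)/3 = (5 + 2*T)/3 = 5/3 + 2*T/3)
v(o) = -⅑ - 11*o/9 (v(o) = 2 - ((5/3 + 2*(7 + 4*o)/3) + o)/3 = 2 - ((5/3 + (14/3 + 8*o/3)) + o)/3 = 2 - ((19/3 + 8*o/3) + o)/3 = 2 - (19/3 + 11*o/3)/3 = 2 + (-19/9 - 11*o/9) = -⅑ - 11*o/9)
v(10)*7 + 141 = (-⅑ - 11/9*10)*7 + 141 = (-⅑ - 110/9)*7 + 141 = -37/3*7 + 141 = -259/3 + 141 = 164/3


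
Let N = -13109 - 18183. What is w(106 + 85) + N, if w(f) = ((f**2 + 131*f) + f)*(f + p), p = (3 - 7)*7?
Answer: 10024667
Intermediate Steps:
N = -31292
p = -28 (p = -4*7 = -28)
w(f) = (-28 + f)*(f**2 + 132*f) (w(f) = ((f**2 + 131*f) + f)*(f - 28) = (f**2 + 132*f)*(-28 + f) = (-28 + f)*(f**2 + 132*f))
w(106 + 85) + N = (106 + 85)*(-3696 + (106 + 85)**2 + 104*(106 + 85)) - 31292 = 191*(-3696 + 191**2 + 104*191) - 31292 = 191*(-3696 + 36481 + 19864) - 31292 = 191*52649 - 31292 = 10055959 - 31292 = 10024667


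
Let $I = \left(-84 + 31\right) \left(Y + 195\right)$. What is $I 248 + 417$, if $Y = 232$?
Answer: $-5612071$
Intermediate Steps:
$I = -22631$ ($I = \left(-84 + 31\right) \left(232 + 195\right) = \left(-53\right) 427 = -22631$)
$I 248 + 417 = \left(-22631\right) 248 + 417 = -5612488 + 417 = -5612071$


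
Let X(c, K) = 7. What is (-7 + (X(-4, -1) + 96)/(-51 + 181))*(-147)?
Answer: 118629/130 ≈ 912.53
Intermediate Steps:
(-7 + (X(-4, -1) + 96)/(-51 + 181))*(-147) = (-7 + (7 + 96)/(-51 + 181))*(-147) = (-7 + 103/130)*(-147) = -807/130*(-147) = 118629/130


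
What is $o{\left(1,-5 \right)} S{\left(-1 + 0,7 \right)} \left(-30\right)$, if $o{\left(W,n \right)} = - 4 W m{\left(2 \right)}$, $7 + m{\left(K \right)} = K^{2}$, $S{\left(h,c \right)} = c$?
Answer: $-2520$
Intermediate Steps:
$m{\left(K \right)} = -7 + K^{2}$
$o{\left(W,n \right)} = 12 W$ ($o{\left(W,n \right)} = - 4 W \left(-7 + 2^{2}\right) = - 4 W \left(-7 + 4\right) = - 4 W \left(-3\right) = 12 W$)
$o{\left(1,-5 \right)} S{\left(-1 + 0,7 \right)} \left(-30\right) = 12 \cdot 1 \cdot 7 \left(-30\right) = 12 \cdot 7 \left(-30\right) = 84 \left(-30\right) = -2520$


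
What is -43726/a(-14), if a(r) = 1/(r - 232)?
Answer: 10756596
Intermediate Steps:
a(r) = 1/(-232 + r)
-43726/a(-14) = -43726/(1/(-232 - 14)) = -43726/(1/(-246)) = -43726/(-1/246) = -43726*(-246) = 10756596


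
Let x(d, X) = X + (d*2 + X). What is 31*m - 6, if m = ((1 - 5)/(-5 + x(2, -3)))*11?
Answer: 1322/7 ≈ 188.86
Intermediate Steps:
x(d, X) = 2*X + 2*d (x(d, X) = X + (2*d + X) = X + (X + 2*d) = 2*X + 2*d)
m = 44/7 (m = ((1 - 5)/(-5 + (2*(-3) + 2*2)))*11 = -4/(-5 + (-6 + 4))*11 = -4/(-5 - 2)*11 = -4/(-7)*11 = -4*(-⅐)*11 = (4/7)*11 = 44/7 ≈ 6.2857)
31*m - 6 = 31*(44/7) - 6 = 1364/7 - 6 = 1322/7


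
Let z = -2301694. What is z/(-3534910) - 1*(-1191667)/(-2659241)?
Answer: 954161729642/4700088801655 ≈ 0.20301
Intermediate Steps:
z/(-3534910) - 1*(-1191667)/(-2659241) = -2301694/(-3534910) - 1*(-1191667)/(-2659241) = -2301694*(-1/3534910) + 1191667*(-1/2659241) = 1150847/1767455 - 1191667/2659241 = 954161729642/4700088801655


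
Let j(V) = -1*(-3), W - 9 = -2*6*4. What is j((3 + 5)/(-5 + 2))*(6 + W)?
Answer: -99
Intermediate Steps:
W = -39 (W = 9 - 2*6*4 = 9 - 12*4 = 9 - 48 = -39)
j(V) = 3
j((3 + 5)/(-5 + 2))*(6 + W) = 3*(6 - 39) = 3*(-33) = -99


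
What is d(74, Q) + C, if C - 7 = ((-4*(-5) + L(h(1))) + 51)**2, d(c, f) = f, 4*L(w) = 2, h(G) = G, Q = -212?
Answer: 19629/4 ≈ 4907.3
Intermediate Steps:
L(w) = 1/2 (L(w) = (1/4)*2 = 1/2)
C = 20477/4 (C = 7 + ((-4*(-5) + 1/2) + 51)**2 = 7 + ((20 + 1/2) + 51)**2 = 7 + (41/2 + 51)**2 = 7 + (143/2)**2 = 7 + 20449/4 = 20477/4 ≈ 5119.3)
d(74, Q) + C = -212 + 20477/4 = 19629/4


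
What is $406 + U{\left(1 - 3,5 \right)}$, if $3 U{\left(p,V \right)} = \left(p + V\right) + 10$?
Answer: $\frac{1231}{3} \approx 410.33$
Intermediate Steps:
$U{\left(p,V \right)} = \frac{10}{3} + \frac{V}{3} + \frac{p}{3}$ ($U{\left(p,V \right)} = \frac{\left(p + V\right) + 10}{3} = \frac{\left(V + p\right) + 10}{3} = \frac{10 + V + p}{3} = \frac{10}{3} + \frac{V}{3} + \frac{p}{3}$)
$406 + U{\left(1 - 3,5 \right)} = 406 + \left(\frac{10}{3} + \frac{1}{3} \cdot 5 + \frac{1 - 3}{3}\right) = 406 + \left(\frac{10}{3} + \frac{5}{3} + \frac{1 - 3}{3}\right) = 406 + \left(\frac{10}{3} + \frac{5}{3} + \frac{1}{3} \left(-2\right)\right) = 406 + \left(\frac{10}{3} + \frac{5}{3} - \frac{2}{3}\right) = 406 + \frac{13}{3} = \frac{1231}{3}$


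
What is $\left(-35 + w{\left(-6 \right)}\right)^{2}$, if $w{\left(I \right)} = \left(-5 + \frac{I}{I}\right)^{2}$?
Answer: $361$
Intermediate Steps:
$w{\left(I \right)} = 16$ ($w{\left(I \right)} = \left(-5 + 1\right)^{2} = \left(-4\right)^{2} = 16$)
$\left(-35 + w{\left(-6 \right)}\right)^{2} = \left(-35 + 16\right)^{2} = \left(-19\right)^{2} = 361$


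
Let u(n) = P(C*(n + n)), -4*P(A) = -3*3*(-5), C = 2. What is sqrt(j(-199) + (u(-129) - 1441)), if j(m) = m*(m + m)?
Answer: sqrt(310999)/2 ≈ 278.84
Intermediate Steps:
P(A) = -45/4 (P(A) = -(-3*3)*(-5)/4 = -(-9)*(-5)/4 = -1/4*45 = -45/4)
j(m) = 2*m**2 (j(m) = m*(2*m) = 2*m**2)
u(n) = -45/4
sqrt(j(-199) + (u(-129) - 1441)) = sqrt(2*(-199)**2 + (-45/4 - 1441)) = sqrt(2*39601 - 5809/4) = sqrt(79202 - 5809/4) = sqrt(310999/4) = sqrt(310999)/2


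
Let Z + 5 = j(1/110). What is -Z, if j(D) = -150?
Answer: 155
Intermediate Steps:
Z = -155 (Z = -5 - 150 = -155)
-Z = -1*(-155) = 155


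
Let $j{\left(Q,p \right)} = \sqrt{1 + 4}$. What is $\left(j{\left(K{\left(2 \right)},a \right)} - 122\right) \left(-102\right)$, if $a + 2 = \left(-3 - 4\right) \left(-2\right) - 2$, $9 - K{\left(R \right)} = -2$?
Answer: $12444 - 102 \sqrt{5} \approx 12216.0$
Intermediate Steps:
$K{\left(R \right)} = 11$ ($K{\left(R \right)} = 9 - -2 = 9 + 2 = 11$)
$a = 10$ ($a = -2 + \left(\left(-3 - 4\right) \left(-2\right) - 2\right) = -2 + \left(\left(-7\right) \left(-2\right) + \left(-2 + 0\right)\right) = -2 + \left(14 - 2\right) = -2 + 12 = 10$)
$j{\left(Q,p \right)} = \sqrt{5}$
$\left(j{\left(K{\left(2 \right)},a \right)} - 122\right) \left(-102\right) = \left(\sqrt{5} - 122\right) \left(-102\right) = \left(-122 + \sqrt{5}\right) \left(-102\right) = 12444 - 102 \sqrt{5}$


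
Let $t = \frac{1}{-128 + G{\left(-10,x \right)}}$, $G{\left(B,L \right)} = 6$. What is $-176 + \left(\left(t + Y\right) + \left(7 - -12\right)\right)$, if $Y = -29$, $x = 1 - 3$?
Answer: $- \frac{22693}{122} \approx -186.01$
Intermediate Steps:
$x = -2$
$t = - \frac{1}{122}$ ($t = \frac{1}{-128 + 6} = \frac{1}{-122} = - \frac{1}{122} \approx -0.0081967$)
$-176 + \left(\left(t + Y\right) + \left(7 - -12\right)\right) = -176 + \left(\left(- \frac{1}{122} - 29\right) + \left(7 - -12\right)\right) = -176 + \left(- \frac{3539}{122} + \left(7 + 12\right)\right) = -176 + \left(- \frac{3539}{122} + 19\right) = -176 - \frac{1221}{122} = - \frac{22693}{122}$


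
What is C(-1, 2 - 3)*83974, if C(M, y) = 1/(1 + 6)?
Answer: 83974/7 ≈ 11996.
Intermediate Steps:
C(M, y) = ⅐ (C(M, y) = 1/7 = ⅐)
C(-1, 2 - 3)*83974 = (⅐)*83974 = 83974/7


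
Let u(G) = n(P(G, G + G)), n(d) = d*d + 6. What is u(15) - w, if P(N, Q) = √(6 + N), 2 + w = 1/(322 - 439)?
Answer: 3394/117 ≈ 29.009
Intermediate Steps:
w = -235/117 (w = -2 + 1/(322 - 439) = -2 + 1/(-117) = -2 - 1/117 = -235/117 ≈ -2.0085)
n(d) = 6 + d² (n(d) = d² + 6 = 6 + d²)
u(G) = 12 + G (u(G) = 6 + (√(6 + G))² = 6 + (6 + G) = 12 + G)
u(15) - w = (12 + 15) - 1*(-235/117) = 27 + 235/117 = 3394/117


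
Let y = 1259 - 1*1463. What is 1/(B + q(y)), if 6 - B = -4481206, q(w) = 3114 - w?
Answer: 1/4484530 ≈ 2.2299e-7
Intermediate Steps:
y = -204 (y = 1259 - 1463 = -204)
B = 4481212 (B = 6 - 1*(-4481206) = 6 + 4481206 = 4481212)
1/(B + q(y)) = 1/(4481212 + (3114 - 1*(-204))) = 1/(4481212 + (3114 + 204)) = 1/(4481212 + 3318) = 1/4484530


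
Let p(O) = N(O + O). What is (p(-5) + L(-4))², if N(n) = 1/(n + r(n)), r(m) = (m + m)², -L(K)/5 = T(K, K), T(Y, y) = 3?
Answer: 34210801/152100 ≈ 224.92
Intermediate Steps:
L(K) = -15 (L(K) = -5*3 = -15)
r(m) = 4*m² (r(m) = (2*m)² = 4*m²)
N(n) = 1/(n + 4*n²)
p(O) = 1/(2*O*(1 + 8*O)) (p(O) = 1/((O + O)*(1 + 4*(O + O))) = 1/(((2*O))*(1 + 4*(2*O))) = (1/(2*O))/(1 + 8*O) = 1/(2*O*(1 + 8*O)))
(p(-5) + L(-4))² = ((½)/(-5*(1 + 8*(-5))) - 15)² = ((½)*(-⅕)/(1 - 40) - 15)² = ((½)*(-⅕)/(-39) - 15)² = ((½)*(-⅕)*(-1/39) - 15)² = (1/390 - 15)² = (-5849/390)² = 34210801/152100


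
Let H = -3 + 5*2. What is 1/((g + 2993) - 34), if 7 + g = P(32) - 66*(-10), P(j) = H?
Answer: 1/3619 ≈ 0.00027632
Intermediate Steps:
H = 7 (H = -3 + 10 = 7)
P(j) = 7
g = 660 (g = -7 + (7 - 66*(-10)) = -7 + (7 + 660) = -7 + 667 = 660)
1/((g + 2993) - 34) = 1/((660 + 2993) - 34) = 1/(3653 - 34) = 1/3619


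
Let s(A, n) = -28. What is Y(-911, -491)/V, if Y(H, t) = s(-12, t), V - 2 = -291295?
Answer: 28/291293 ≈ 9.6123e-5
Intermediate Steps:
V = -291293 (V = 2 - 291295 = -291293)
Y(H, t) = -28
Y(-911, -491)/V = -28/(-291293) = -28*(-1/291293) = 28/291293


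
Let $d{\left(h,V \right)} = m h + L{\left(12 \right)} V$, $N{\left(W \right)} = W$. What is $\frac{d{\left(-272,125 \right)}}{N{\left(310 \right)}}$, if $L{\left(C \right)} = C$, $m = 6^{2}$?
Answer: $- \frac{4146}{155} \approx -26.748$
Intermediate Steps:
$m = 36$
$d{\left(h,V \right)} = 12 V + 36 h$ ($d{\left(h,V \right)} = 36 h + 12 V = 12 V + 36 h$)
$\frac{d{\left(-272,125 \right)}}{N{\left(310 \right)}} = \frac{12 \cdot 125 + 36 \left(-272\right)}{310} = \left(1500 - 9792\right) \frac{1}{310} = \left(-8292\right) \frac{1}{310} = - \frac{4146}{155}$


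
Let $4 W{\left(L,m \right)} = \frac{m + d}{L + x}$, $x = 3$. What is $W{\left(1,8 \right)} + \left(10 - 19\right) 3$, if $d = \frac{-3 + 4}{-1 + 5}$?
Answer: $- \frac{1695}{64} \approx -26.484$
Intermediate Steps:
$d = \frac{1}{4}$ ($d = 1 \cdot \frac{1}{4} = \frac{1}{4} \approx 0.25$)
$W{\left(L,m \right)} = \frac{\frac{1}{4} + m}{4 \left(3 + L\right)}$ ($W{\left(L,m \right)} = \frac{\left(m + \frac{1}{4}\right) \frac{1}{L + 3}}{4} = \frac{\left(\frac{1}{4} + m\right) \frac{1}{3 + L}}{4} = \frac{\frac{1}{3 + L} \left(\frac{1}{4} + m\right)}{4} = \frac{\frac{1}{4} + m}{4 \left(3 + L\right)}$)
$W{\left(1,8 \right)} + \left(10 - 19\right) 3 = \frac{1 + 4 \cdot 8}{16 \left(3 + 1\right)} + \left(10 - 19\right) 3 = \frac{1 + 32}{16 \cdot 4} + \left(10 - 19\right) 3 = \frac{1}{16} \cdot \frac{1}{4} \cdot 33 - 27 = \frac{33}{64} - 27 = - \frac{1695}{64}$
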